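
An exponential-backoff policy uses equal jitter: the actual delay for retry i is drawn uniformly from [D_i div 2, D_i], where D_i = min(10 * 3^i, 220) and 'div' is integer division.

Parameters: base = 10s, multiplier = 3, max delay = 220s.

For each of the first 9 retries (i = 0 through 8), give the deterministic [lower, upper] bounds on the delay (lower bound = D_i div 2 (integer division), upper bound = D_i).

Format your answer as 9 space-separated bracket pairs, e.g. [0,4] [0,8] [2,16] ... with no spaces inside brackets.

Computing bounds per retry:
  i=0: D_i=min(10*3^0,220)=10, bounds=[5,10]
  i=1: D_i=min(10*3^1,220)=30, bounds=[15,30]
  i=2: D_i=min(10*3^2,220)=90, bounds=[45,90]
  i=3: D_i=min(10*3^3,220)=220, bounds=[110,220]
  i=4: D_i=min(10*3^4,220)=220, bounds=[110,220]
  i=5: D_i=min(10*3^5,220)=220, bounds=[110,220]
  i=6: D_i=min(10*3^6,220)=220, bounds=[110,220]
  i=7: D_i=min(10*3^7,220)=220, bounds=[110,220]
  i=8: D_i=min(10*3^8,220)=220, bounds=[110,220]

Answer: [5,10] [15,30] [45,90] [110,220] [110,220] [110,220] [110,220] [110,220] [110,220]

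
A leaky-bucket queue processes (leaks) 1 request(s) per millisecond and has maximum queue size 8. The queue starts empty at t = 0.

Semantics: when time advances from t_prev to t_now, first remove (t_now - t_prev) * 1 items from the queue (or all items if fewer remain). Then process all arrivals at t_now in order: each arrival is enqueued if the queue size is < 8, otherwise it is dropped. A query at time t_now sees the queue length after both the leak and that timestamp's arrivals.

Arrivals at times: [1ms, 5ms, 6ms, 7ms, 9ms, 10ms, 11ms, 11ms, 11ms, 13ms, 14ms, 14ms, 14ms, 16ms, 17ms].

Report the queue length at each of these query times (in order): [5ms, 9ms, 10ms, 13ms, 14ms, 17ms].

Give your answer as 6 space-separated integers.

Answer: 1 1 1 2 4 3

Derivation:
Queue lengths at query times:
  query t=5ms: backlog = 1
  query t=9ms: backlog = 1
  query t=10ms: backlog = 1
  query t=13ms: backlog = 2
  query t=14ms: backlog = 4
  query t=17ms: backlog = 3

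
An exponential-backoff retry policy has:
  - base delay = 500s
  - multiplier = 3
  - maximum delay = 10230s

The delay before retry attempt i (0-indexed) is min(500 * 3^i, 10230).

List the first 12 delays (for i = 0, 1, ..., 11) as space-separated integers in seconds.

Answer: 500 1500 4500 10230 10230 10230 10230 10230 10230 10230 10230 10230

Derivation:
Computing each delay:
  i=0: min(500*3^0, 10230) = 500
  i=1: min(500*3^1, 10230) = 1500
  i=2: min(500*3^2, 10230) = 4500
  i=3: min(500*3^3, 10230) = 10230
  i=4: min(500*3^4, 10230) = 10230
  i=5: min(500*3^5, 10230) = 10230
  i=6: min(500*3^6, 10230) = 10230
  i=7: min(500*3^7, 10230) = 10230
  i=8: min(500*3^8, 10230) = 10230
  i=9: min(500*3^9, 10230) = 10230
  i=10: min(500*3^10, 10230) = 10230
  i=11: min(500*3^11, 10230) = 10230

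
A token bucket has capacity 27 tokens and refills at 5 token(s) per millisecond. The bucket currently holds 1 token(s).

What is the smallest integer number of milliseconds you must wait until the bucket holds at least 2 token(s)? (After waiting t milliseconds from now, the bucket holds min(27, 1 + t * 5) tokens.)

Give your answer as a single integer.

Answer: 1

Derivation:
Need 1 + t * 5 >= 2, so t >= 1/5.
Smallest integer t = ceil(1/5) = 1.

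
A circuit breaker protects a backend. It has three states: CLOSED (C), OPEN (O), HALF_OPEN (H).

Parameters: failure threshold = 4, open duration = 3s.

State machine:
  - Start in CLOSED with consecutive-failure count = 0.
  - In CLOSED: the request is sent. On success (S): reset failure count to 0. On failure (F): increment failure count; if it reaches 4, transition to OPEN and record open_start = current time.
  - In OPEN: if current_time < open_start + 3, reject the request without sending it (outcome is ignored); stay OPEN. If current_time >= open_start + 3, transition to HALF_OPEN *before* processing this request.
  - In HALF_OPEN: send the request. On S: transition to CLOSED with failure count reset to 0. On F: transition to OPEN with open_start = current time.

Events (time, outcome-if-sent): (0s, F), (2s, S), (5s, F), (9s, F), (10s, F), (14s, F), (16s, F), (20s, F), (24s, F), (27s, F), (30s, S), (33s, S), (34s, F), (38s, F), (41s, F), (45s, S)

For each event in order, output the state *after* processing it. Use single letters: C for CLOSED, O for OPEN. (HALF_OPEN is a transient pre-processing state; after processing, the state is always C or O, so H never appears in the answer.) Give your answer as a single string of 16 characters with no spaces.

State after each event:
  event#1 t=0s outcome=F: state=CLOSED
  event#2 t=2s outcome=S: state=CLOSED
  event#3 t=5s outcome=F: state=CLOSED
  event#4 t=9s outcome=F: state=CLOSED
  event#5 t=10s outcome=F: state=CLOSED
  event#6 t=14s outcome=F: state=OPEN
  event#7 t=16s outcome=F: state=OPEN
  event#8 t=20s outcome=F: state=OPEN
  event#9 t=24s outcome=F: state=OPEN
  event#10 t=27s outcome=F: state=OPEN
  event#11 t=30s outcome=S: state=CLOSED
  event#12 t=33s outcome=S: state=CLOSED
  event#13 t=34s outcome=F: state=CLOSED
  event#14 t=38s outcome=F: state=CLOSED
  event#15 t=41s outcome=F: state=CLOSED
  event#16 t=45s outcome=S: state=CLOSED

Answer: CCCCCOOOOOCCCCCC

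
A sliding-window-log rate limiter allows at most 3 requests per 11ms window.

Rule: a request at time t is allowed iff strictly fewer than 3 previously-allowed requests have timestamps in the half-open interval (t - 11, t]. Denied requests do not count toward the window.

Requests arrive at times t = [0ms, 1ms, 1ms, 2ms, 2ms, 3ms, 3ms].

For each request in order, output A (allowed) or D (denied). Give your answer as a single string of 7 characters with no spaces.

Tracking allowed requests in the window:
  req#1 t=0ms: ALLOW
  req#2 t=1ms: ALLOW
  req#3 t=1ms: ALLOW
  req#4 t=2ms: DENY
  req#5 t=2ms: DENY
  req#6 t=3ms: DENY
  req#7 t=3ms: DENY

Answer: AAADDDD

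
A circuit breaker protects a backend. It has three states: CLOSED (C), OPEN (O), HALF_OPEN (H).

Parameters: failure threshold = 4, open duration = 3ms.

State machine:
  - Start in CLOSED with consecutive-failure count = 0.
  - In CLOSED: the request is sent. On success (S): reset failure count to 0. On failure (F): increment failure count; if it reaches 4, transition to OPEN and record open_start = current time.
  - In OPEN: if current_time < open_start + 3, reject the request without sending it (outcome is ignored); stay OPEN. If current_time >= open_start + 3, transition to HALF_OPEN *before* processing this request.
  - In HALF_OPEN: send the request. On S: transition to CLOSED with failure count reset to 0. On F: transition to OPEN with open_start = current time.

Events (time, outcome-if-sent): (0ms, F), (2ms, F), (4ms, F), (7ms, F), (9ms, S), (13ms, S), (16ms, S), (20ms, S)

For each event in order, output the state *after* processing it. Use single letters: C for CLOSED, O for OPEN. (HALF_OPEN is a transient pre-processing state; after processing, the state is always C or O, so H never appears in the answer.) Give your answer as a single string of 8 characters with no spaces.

State after each event:
  event#1 t=0ms outcome=F: state=CLOSED
  event#2 t=2ms outcome=F: state=CLOSED
  event#3 t=4ms outcome=F: state=CLOSED
  event#4 t=7ms outcome=F: state=OPEN
  event#5 t=9ms outcome=S: state=OPEN
  event#6 t=13ms outcome=S: state=CLOSED
  event#7 t=16ms outcome=S: state=CLOSED
  event#8 t=20ms outcome=S: state=CLOSED

Answer: CCCOOCCC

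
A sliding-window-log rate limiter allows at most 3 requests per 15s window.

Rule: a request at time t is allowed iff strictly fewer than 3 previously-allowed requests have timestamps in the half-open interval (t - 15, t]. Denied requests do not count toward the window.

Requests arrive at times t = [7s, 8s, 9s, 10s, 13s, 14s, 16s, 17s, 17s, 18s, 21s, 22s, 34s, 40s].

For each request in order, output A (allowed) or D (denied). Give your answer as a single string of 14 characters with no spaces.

Answer: AAADDDDDDDDAAA

Derivation:
Tracking allowed requests in the window:
  req#1 t=7s: ALLOW
  req#2 t=8s: ALLOW
  req#3 t=9s: ALLOW
  req#4 t=10s: DENY
  req#5 t=13s: DENY
  req#6 t=14s: DENY
  req#7 t=16s: DENY
  req#8 t=17s: DENY
  req#9 t=17s: DENY
  req#10 t=18s: DENY
  req#11 t=21s: DENY
  req#12 t=22s: ALLOW
  req#13 t=34s: ALLOW
  req#14 t=40s: ALLOW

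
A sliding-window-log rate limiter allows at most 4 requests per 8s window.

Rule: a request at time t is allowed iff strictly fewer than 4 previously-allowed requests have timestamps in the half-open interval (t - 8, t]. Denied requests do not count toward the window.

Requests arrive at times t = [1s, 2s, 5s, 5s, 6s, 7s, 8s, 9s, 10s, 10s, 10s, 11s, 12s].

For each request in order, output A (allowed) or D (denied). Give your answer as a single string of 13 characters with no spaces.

Answer: AAAADDDAADDDD

Derivation:
Tracking allowed requests in the window:
  req#1 t=1s: ALLOW
  req#2 t=2s: ALLOW
  req#3 t=5s: ALLOW
  req#4 t=5s: ALLOW
  req#5 t=6s: DENY
  req#6 t=7s: DENY
  req#7 t=8s: DENY
  req#8 t=9s: ALLOW
  req#9 t=10s: ALLOW
  req#10 t=10s: DENY
  req#11 t=10s: DENY
  req#12 t=11s: DENY
  req#13 t=12s: DENY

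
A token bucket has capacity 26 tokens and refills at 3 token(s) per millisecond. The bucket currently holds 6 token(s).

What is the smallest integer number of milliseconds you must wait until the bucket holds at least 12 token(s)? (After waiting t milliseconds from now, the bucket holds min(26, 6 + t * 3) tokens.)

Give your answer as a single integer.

Need 6 + t * 3 >= 12, so t >= 6/3.
Smallest integer t = ceil(6/3) = 2.

Answer: 2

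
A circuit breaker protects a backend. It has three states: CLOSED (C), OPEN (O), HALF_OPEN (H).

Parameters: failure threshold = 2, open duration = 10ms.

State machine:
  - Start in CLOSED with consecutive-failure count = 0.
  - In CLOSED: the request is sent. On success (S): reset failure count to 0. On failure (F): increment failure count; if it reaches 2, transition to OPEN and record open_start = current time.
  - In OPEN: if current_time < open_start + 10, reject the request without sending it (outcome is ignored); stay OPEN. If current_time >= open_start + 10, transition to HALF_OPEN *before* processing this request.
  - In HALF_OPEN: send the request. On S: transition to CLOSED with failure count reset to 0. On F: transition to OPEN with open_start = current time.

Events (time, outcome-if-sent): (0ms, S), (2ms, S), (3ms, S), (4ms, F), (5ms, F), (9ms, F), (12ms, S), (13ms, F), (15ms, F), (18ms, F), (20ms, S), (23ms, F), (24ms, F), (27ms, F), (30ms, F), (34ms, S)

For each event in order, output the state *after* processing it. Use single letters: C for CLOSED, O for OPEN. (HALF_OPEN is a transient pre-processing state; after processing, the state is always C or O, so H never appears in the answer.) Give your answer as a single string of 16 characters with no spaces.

Answer: CCCCOOOOOOOOOOOO

Derivation:
State after each event:
  event#1 t=0ms outcome=S: state=CLOSED
  event#2 t=2ms outcome=S: state=CLOSED
  event#3 t=3ms outcome=S: state=CLOSED
  event#4 t=4ms outcome=F: state=CLOSED
  event#5 t=5ms outcome=F: state=OPEN
  event#6 t=9ms outcome=F: state=OPEN
  event#7 t=12ms outcome=S: state=OPEN
  event#8 t=13ms outcome=F: state=OPEN
  event#9 t=15ms outcome=F: state=OPEN
  event#10 t=18ms outcome=F: state=OPEN
  event#11 t=20ms outcome=S: state=OPEN
  event#12 t=23ms outcome=F: state=OPEN
  event#13 t=24ms outcome=F: state=OPEN
  event#14 t=27ms outcome=F: state=OPEN
  event#15 t=30ms outcome=F: state=OPEN
  event#16 t=34ms outcome=S: state=OPEN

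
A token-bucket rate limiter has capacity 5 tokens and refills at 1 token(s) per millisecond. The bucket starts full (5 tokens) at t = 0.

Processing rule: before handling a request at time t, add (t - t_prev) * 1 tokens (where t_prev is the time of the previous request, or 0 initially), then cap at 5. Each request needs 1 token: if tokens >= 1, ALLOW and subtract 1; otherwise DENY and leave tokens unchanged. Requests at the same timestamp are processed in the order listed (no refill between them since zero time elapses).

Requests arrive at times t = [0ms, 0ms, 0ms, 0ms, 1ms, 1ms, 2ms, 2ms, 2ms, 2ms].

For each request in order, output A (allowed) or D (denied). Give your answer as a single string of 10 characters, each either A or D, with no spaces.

Answer: AAAAAAADDD

Derivation:
Simulating step by step:
  req#1 t=0ms: ALLOW
  req#2 t=0ms: ALLOW
  req#3 t=0ms: ALLOW
  req#4 t=0ms: ALLOW
  req#5 t=1ms: ALLOW
  req#6 t=1ms: ALLOW
  req#7 t=2ms: ALLOW
  req#8 t=2ms: DENY
  req#9 t=2ms: DENY
  req#10 t=2ms: DENY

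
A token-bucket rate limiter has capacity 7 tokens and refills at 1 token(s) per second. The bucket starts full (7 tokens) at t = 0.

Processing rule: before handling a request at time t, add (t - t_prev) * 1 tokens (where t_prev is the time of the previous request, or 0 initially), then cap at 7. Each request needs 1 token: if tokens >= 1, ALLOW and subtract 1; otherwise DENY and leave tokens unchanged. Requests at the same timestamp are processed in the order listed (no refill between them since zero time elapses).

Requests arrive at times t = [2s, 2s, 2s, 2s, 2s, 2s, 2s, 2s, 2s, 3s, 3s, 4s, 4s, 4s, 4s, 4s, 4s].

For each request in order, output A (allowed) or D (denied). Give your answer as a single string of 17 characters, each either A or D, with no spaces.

Simulating step by step:
  req#1 t=2s: ALLOW
  req#2 t=2s: ALLOW
  req#3 t=2s: ALLOW
  req#4 t=2s: ALLOW
  req#5 t=2s: ALLOW
  req#6 t=2s: ALLOW
  req#7 t=2s: ALLOW
  req#8 t=2s: DENY
  req#9 t=2s: DENY
  req#10 t=3s: ALLOW
  req#11 t=3s: DENY
  req#12 t=4s: ALLOW
  req#13 t=4s: DENY
  req#14 t=4s: DENY
  req#15 t=4s: DENY
  req#16 t=4s: DENY
  req#17 t=4s: DENY

Answer: AAAAAAADDADADDDDD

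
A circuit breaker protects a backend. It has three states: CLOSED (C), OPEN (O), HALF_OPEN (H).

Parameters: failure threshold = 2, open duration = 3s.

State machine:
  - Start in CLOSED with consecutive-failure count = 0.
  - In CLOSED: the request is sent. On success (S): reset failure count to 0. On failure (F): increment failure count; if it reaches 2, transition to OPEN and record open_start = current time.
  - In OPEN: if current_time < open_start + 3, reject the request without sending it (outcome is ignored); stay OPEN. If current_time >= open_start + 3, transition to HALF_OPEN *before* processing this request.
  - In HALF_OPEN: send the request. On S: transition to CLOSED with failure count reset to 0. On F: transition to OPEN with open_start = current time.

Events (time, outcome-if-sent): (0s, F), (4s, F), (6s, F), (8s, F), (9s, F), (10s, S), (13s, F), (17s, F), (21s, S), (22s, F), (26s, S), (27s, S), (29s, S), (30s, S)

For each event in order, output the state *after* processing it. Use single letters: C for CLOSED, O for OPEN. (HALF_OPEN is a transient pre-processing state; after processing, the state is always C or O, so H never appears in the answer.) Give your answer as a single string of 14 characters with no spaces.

Answer: COOOOOOOCCCCCC

Derivation:
State after each event:
  event#1 t=0s outcome=F: state=CLOSED
  event#2 t=4s outcome=F: state=OPEN
  event#3 t=6s outcome=F: state=OPEN
  event#4 t=8s outcome=F: state=OPEN
  event#5 t=9s outcome=F: state=OPEN
  event#6 t=10s outcome=S: state=OPEN
  event#7 t=13s outcome=F: state=OPEN
  event#8 t=17s outcome=F: state=OPEN
  event#9 t=21s outcome=S: state=CLOSED
  event#10 t=22s outcome=F: state=CLOSED
  event#11 t=26s outcome=S: state=CLOSED
  event#12 t=27s outcome=S: state=CLOSED
  event#13 t=29s outcome=S: state=CLOSED
  event#14 t=30s outcome=S: state=CLOSED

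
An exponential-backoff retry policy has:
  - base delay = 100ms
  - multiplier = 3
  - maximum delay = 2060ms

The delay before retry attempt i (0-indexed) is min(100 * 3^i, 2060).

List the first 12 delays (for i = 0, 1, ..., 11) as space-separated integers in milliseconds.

Computing each delay:
  i=0: min(100*3^0, 2060) = 100
  i=1: min(100*3^1, 2060) = 300
  i=2: min(100*3^2, 2060) = 900
  i=3: min(100*3^3, 2060) = 2060
  i=4: min(100*3^4, 2060) = 2060
  i=5: min(100*3^5, 2060) = 2060
  i=6: min(100*3^6, 2060) = 2060
  i=7: min(100*3^7, 2060) = 2060
  i=8: min(100*3^8, 2060) = 2060
  i=9: min(100*3^9, 2060) = 2060
  i=10: min(100*3^10, 2060) = 2060
  i=11: min(100*3^11, 2060) = 2060

Answer: 100 300 900 2060 2060 2060 2060 2060 2060 2060 2060 2060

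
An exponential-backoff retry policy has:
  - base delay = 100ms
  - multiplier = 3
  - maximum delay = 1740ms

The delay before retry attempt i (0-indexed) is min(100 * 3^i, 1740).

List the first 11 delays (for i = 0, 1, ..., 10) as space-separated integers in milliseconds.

Computing each delay:
  i=0: min(100*3^0, 1740) = 100
  i=1: min(100*3^1, 1740) = 300
  i=2: min(100*3^2, 1740) = 900
  i=3: min(100*3^3, 1740) = 1740
  i=4: min(100*3^4, 1740) = 1740
  i=5: min(100*3^5, 1740) = 1740
  i=6: min(100*3^6, 1740) = 1740
  i=7: min(100*3^7, 1740) = 1740
  i=8: min(100*3^8, 1740) = 1740
  i=9: min(100*3^9, 1740) = 1740
  i=10: min(100*3^10, 1740) = 1740

Answer: 100 300 900 1740 1740 1740 1740 1740 1740 1740 1740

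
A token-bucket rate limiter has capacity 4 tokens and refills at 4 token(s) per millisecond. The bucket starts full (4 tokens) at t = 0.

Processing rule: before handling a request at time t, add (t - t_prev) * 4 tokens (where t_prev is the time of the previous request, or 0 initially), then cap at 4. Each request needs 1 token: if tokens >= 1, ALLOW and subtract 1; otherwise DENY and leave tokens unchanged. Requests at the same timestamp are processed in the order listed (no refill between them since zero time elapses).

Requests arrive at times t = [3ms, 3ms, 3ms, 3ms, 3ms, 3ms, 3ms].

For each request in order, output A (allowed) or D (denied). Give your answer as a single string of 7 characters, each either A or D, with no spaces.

Answer: AAAADDD

Derivation:
Simulating step by step:
  req#1 t=3ms: ALLOW
  req#2 t=3ms: ALLOW
  req#3 t=3ms: ALLOW
  req#4 t=3ms: ALLOW
  req#5 t=3ms: DENY
  req#6 t=3ms: DENY
  req#7 t=3ms: DENY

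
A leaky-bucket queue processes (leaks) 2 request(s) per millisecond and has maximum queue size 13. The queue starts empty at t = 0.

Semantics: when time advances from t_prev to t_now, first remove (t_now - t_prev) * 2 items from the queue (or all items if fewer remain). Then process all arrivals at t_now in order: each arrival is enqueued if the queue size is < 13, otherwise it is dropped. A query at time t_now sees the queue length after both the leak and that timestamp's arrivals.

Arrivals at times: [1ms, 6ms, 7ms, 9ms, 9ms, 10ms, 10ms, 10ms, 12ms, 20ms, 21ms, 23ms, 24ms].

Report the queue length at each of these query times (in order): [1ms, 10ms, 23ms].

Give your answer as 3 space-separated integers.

Queue lengths at query times:
  query t=1ms: backlog = 1
  query t=10ms: backlog = 3
  query t=23ms: backlog = 1

Answer: 1 3 1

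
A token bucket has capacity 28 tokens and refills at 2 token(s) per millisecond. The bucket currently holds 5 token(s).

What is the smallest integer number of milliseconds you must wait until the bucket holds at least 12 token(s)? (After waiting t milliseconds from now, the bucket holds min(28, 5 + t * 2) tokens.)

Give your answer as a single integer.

Need 5 + t * 2 >= 12, so t >= 7/2.
Smallest integer t = ceil(7/2) = 4.

Answer: 4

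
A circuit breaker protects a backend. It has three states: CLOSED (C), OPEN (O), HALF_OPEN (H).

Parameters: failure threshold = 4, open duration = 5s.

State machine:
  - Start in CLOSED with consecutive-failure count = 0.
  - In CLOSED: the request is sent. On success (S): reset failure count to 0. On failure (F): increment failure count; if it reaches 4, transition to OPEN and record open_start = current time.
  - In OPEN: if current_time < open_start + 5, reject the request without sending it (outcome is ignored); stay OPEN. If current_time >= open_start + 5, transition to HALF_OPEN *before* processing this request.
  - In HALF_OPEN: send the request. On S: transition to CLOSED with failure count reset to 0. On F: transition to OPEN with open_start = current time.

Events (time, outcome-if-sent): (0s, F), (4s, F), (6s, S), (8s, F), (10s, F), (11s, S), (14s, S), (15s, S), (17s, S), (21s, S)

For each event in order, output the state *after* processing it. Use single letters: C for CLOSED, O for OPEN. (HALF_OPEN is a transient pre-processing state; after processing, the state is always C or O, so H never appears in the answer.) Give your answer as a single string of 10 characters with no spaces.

State after each event:
  event#1 t=0s outcome=F: state=CLOSED
  event#2 t=4s outcome=F: state=CLOSED
  event#3 t=6s outcome=S: state=CLOSED
  event#4 t=8s outcome=F: state=CLOSED
  event#5 t=10s outcome=F: state=CLOSED
  event#6 t=11s outcome=S: state=CLOSED
  event#7 t=14s outcome=S: state=CLOSED
  event#8 t=15s outcome=S: state=CLOSED
  event#9 t=17s outcome=S: state=CLOSED
  event#10 t=21s outcome=S: state=CLOSED

Answer: CCCCCCCCCC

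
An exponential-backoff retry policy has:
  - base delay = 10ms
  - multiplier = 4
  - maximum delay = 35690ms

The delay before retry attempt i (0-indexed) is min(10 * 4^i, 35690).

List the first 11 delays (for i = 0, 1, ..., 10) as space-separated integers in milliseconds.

Computing each delay:
  i=0: min(10*4^0, 35690) = 10
  i=1: min(10*4^1, 35690) = 40
  i=2: min(10*4^2, 35690) = 160
  i=3: min(10*4^3, 35690) = 640
  i=4: min(10*4^4, 35690) = 2560
  i=5: min(10*4^5, 35690) = 10240
  i=6: min(10*4^6, 35690) = 35690
  i=7: min(10*4^7, 35690) = 35690
  i=8: min(10*4^8, 35690) = 35690
  i=9: min(10*4^9, 35690) = 35690
  i=10: min(10*4^10, 35690) = 35690

Answer: 10 40 160 640 2560 10240 35690 35690 35690 35690 35690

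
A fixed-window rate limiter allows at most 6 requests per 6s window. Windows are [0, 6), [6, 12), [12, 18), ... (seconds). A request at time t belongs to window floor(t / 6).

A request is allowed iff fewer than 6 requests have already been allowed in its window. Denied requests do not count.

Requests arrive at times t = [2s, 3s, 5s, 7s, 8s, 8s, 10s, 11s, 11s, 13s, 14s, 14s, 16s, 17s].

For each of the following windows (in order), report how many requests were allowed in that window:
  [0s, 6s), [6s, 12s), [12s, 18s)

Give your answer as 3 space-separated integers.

Answer: 3 6 5

Derivation:
Processing requests:
  req#1 t=2s (window 0): ALLOW
  req#2 t=3s (window 0): ALLOW
  req#3 t=5s (window 0): ALLOW
  req#4 t=7s (window 1): ALLOW
  req#5 t=8s (window 1): ALLOW
  req#6 t=8s (window 1): ALLOW
  req#7 t=10s (window 1): ALLOW
  req#8 t=11s (window 1): ALLOW
  req#9 t=11s (window 1): ALLOW
  req#10 t=13s (window 2): ALLOW
  req#11 t=14s (window 2): ALLOW
  req#12 t=14s (window 2): ALLOW
  req#13 t=16s (window 2): ALLOW
  req#14 t=17s (window 2): ALLOW

Allowed counts by window: 3 6 5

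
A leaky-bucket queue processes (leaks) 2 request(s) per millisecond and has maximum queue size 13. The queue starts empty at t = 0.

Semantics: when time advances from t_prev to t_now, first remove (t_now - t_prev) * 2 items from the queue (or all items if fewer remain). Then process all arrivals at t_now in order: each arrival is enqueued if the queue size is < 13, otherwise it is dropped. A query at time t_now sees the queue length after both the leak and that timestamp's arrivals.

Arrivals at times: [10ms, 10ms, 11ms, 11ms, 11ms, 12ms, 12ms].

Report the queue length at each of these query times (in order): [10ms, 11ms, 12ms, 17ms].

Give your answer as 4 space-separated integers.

Queue lengths at query times:
  query t=10ms: backlog = 2
  query t=11ms: backlog = 3
  query t=12ms: backlog = 3
  query t=17ms: backlog = 0

Answer: 2 3 3 0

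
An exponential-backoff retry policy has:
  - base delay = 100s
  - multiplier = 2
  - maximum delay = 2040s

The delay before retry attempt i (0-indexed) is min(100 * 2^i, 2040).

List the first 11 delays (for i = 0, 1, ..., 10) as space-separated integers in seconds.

Computing each delay:
  i=0: min(100*2^0, 2040) = 100
  i=1: min(100*2^1, 2040) = 200
  i=2: min(100*2^2, 2040) = 400
  i=3: min(100*2^3, 2040) = 800
  i=4: min(100*2^4, 2040) = 1600
  i=5: min(100*2^5, 2040) = 2040
  i=6: min(100*2^6, 2040) = 2040
  i=7: min(100*2^7, 2040) = 2040
  i=8: min(100*2^8, 2040) = 2040
  i=9: min(100*2^9, 2040) = 2040
  i=10: min(100*2^10, 2040) = 2040

Answer: 100 200 400 800 1600 2040 2040 2040 2040 2040 2040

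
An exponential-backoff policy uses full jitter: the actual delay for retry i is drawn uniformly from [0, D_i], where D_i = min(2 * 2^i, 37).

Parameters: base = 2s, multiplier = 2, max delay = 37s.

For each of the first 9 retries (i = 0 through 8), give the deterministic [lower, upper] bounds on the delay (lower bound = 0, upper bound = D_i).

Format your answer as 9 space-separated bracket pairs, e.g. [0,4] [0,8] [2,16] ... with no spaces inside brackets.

Answer: [0,2] [0,4] [0,8] [0,16] [0,32] [0,37] [0,37] [0,37] [0,37]

Derivation:
Computing bounds per retry:
  i=0: D_i=min(2*2^0,37)=2, bounds=[0,2]
  i=1: D_i=min(2*2^1,37)=4, bounds=[0,4]
  i=2: D_i=min(2*2^2,37)=8, bounds=[0,8]
  i=3: D_i=min(2*2^3,37)=16, bounds=[0,16]
  i=4: D_i=min(2*2^4,37)=32, bounds=[0,32]
  i=5: D_i=min(2*2^5,37)=37, bounds=[0,37]
  i=6: D_i=min(2*2^6,37)=37, bounds=[0,37]
  i=7: D_i=min(2*2^7,37)=37, bounds=[0,37]
  i=8: D_i=min(2*2^8,37)=37, bounds=[0,37]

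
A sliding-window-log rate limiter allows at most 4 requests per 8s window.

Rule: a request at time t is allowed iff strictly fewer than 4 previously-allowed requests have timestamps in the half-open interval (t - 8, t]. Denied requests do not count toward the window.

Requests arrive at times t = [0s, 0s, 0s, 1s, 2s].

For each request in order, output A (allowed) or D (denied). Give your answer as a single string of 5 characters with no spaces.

Tracking allowed requests in the window:
  req#1 t=0s: ALLOW
  req#2 t=0s: ALLOW
  req#3 t=0s: ALLOW
  req#4 t=1s: ALLOW
  req#5 t=2s: DENY

Answer: AAAAD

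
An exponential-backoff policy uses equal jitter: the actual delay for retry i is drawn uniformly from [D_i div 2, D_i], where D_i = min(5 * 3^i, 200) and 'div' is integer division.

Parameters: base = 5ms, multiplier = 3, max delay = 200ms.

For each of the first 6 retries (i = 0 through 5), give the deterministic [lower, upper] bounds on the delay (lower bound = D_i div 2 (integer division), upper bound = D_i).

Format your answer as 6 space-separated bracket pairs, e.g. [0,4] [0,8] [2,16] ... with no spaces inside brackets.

Answer: [2,5] [7,15] [22,45] [67,135] [100,200] [100,200]

Derivation:
Computing bounds per retry:
  i=0: D_i=min(5*3^0,200)=5, bounds=[2,5]
  i=1: D_i=min(5*3^1,200)=15, bounds=[7,15]
  i=2: D_i=min(5*3^2,200)=45, bounds=[22,45]
  i=3: D_i=min(5*3^3,200)=135, bounds=[67,135]
  i=4: D_i=min(5*3^4,200)=200, bounds=[100,200]
  i=5: D_i=min(5*3^5,200)=200, bounds=[100,200]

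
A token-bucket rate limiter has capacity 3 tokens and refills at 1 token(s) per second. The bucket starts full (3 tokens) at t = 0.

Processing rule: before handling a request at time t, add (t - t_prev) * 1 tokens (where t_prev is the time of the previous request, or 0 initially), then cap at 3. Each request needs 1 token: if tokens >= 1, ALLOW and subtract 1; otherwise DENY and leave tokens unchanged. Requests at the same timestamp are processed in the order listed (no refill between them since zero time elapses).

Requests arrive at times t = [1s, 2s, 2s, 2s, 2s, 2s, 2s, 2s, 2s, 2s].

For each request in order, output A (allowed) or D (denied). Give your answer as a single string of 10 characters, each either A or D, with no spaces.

Simulating step by step:
  req#1 t=1s: ALLOW
  req#2 t=2s: ALLOW
  req#3 t=2s: ALLOW
  req#4 t=2s: ALLOW
  req#5 t=2s: DENY
  req#6 t=2s: DENY
  req#7 t=2s: DENY
  req#8 t=2s: DENY
  req#9 t=2s: DENY
  req#10 t=2s: DENY

Answer: AAAADDDDDD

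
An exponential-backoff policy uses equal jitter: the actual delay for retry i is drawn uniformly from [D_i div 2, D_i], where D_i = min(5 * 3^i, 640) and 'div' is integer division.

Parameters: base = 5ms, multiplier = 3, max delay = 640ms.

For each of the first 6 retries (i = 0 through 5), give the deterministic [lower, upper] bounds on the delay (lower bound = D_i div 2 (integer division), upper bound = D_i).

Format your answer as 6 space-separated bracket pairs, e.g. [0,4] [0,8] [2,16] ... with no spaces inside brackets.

Answer: [2,5] [7,15] [22,45] [67,135] [202,405] [320,640]

Derivation:
Computing bounds per retry:
  i=0: D_i=min(5*3^0,640)=5, bounds=[2,5]
  i=1: D_i=min(5*3^1,640)=15, bounds=[7,15]
  i=2: D_i=min(5*3^2,640)=45, bounds=[22,45]
  i=3: D_i=min(5*3^3,640)=135, bounds=[67,135]
  i=4: D_i=min(5*3^4,640)=405, bounds=[202,405]
  i=5: D_i=min(5*3^5,640)=640, bounds=[320,640]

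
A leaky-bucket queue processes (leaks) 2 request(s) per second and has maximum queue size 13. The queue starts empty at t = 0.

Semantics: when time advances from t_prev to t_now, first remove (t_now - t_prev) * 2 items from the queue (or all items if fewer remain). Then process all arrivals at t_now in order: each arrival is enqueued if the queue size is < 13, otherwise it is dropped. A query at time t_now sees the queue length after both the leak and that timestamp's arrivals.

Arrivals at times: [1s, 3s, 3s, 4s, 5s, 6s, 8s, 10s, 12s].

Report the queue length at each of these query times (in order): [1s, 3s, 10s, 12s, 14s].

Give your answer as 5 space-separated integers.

Queue lengths at query times:
  query t=1s: backlog = 1
  query t=3s: backlog = 2
  query t=10s: backlog = 1
  query t=12s: backlog = 1
  query t=14s: backlog = 0

Answer: 1 2 1 1 0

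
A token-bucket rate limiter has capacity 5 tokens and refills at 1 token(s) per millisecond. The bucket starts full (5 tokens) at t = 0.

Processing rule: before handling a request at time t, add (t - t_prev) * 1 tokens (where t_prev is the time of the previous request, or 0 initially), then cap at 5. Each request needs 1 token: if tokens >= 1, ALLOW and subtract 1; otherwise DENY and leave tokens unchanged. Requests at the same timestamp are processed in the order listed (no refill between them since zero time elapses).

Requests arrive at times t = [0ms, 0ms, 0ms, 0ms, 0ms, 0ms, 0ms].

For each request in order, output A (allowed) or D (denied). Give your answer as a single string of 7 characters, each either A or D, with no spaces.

Answer: AAAAADD

Derivation:
Simulating step by step:
  req#1 t=0ms: ALLOW
  req#2 t=0ms: ALLOW
  req#3 t=0ms: ALLOW
  req#4 t=0ms: ALLOW
  req#5 t=0ms: ALLOW
  req#6 t=0ms: DENY
  req#7 t=0ms: DENY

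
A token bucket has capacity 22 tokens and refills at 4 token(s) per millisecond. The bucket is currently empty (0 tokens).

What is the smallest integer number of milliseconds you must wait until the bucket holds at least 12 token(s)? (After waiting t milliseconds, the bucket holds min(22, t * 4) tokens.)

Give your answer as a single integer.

Answer: 3

Derivation:
Need t * 4 >= 12, so t >= 12/4.
Smallest integer t = ceil(12/4) = 3.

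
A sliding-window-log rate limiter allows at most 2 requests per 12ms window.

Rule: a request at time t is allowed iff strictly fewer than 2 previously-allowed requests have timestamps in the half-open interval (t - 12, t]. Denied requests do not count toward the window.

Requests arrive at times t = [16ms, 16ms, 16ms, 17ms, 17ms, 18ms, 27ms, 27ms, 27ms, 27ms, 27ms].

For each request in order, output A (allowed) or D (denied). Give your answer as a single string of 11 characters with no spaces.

Answer: AADDDDDDDDD

Derivation:
Tracking allowed requests in the window:
  req#1 t=16ms: ALLOW
  req#2 t=16ms: ALLOW
  req#3 t=16ms: DENY
  req#4 t=17ms: DENY
  req#5 t=17ms: DENY
  req#6 t=18ms: DENY
  req#7 t=27ms: DENY
  req#8 t=27ms: DENY
  req#9 t=27ms: DENY
  req#10 t=27ms: DENY
  req#11 t=27ms: DENY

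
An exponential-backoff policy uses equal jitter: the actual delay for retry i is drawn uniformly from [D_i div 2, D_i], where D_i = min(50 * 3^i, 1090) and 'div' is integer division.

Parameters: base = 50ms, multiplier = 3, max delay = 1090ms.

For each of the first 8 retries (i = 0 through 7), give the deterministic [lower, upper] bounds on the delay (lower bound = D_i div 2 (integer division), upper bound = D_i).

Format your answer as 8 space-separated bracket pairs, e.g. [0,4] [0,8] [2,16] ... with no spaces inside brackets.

Computing bounds per retry:
  i=0: D_i=min(50*3^0,1090)=50, bounds=[25,50]
  i=1: D_i=min(50*3^1,1090)=150, bounds=[75,150]
  i=2: D_i=min(50*3^2,1090)=450, bounds=[225,450]
  i=3: D_i=min(50*3^3,1090)=1090, bounds=[545,1090]
  i=4: D_i=min(50*3^4,1090)=1090, bounds=[545,1090]
  i=5: D_i=min(50*3^5,1090)=1090, bounds=[545,1090]
  i=6: D_i=min(50*3^6,1090)=1090, bounds=[545,1090]
  i=7: D_i=min(50*3^7,1090)=1090, bounds=[545,1090]

Answer: [25,50] [75,150] [225,450] [545,1090] [545,1090] [545,1090] [545,1090] [545,1090]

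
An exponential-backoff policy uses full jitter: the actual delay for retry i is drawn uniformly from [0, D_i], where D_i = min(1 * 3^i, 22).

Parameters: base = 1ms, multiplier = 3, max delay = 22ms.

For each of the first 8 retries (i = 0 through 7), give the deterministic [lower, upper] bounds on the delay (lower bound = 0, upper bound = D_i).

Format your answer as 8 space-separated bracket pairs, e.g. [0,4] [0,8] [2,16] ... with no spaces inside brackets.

Computing bounds per retry:
  i=0: D_i=min(1*3^0,22)=1, bounds=[0,1]
  i=1: D_i=min(1*3^1,22)=3, bounds=[0,3]
  i=2: D_i=min(1*3^2,22)=9, bounds=[0,9]
  i=3: D_i=min(1*3^3,22)=22, bounds=[0,22]
  i=4: D_i=min(1*3^4,22)=22, bounds=[0,22]
  i=5: D_i=min(1*3^5,22)=22, bounds=[0,22]
  i=6: D_i=min(1*3^6,22)=22, bounds=[0,22]
  i=7: D_i=min(1*3^7,22)=22, bounds=[0,22]

Answer: [0,1] [0,3] [0,9] [0,22] [0,22] [0,22] [0,22] [0,22]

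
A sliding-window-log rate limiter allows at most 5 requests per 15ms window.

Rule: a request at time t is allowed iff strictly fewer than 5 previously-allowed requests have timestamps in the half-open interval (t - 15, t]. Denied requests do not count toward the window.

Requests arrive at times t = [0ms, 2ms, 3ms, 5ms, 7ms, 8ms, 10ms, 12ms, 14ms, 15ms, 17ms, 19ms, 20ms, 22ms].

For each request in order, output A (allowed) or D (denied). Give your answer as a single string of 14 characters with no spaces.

Tracking allowed requests in the window:
  req#1 t=0ms: ALLOW
  req#2 t=2ms: ALLOW
  req#3 t=3ms: ALLOW
  req#4 t=5ms: ALLOW
  req#5 t=7ms: ALLOW
  req#6 t=8ms: DENY
  req#7 t=10ms: DENY
  req#8 t=12ms: DENY
  req#9 t=14ms: DENY
  req#10 t=15ms: ALLOW
  req#11 t=17ms: ALLOW
  req#12 t=19ms: ALLOW
  req#13 t=20ms: ALLOW
  req#14 t=22ms: ALLOW

Answer: AAAAADDDDAAAAA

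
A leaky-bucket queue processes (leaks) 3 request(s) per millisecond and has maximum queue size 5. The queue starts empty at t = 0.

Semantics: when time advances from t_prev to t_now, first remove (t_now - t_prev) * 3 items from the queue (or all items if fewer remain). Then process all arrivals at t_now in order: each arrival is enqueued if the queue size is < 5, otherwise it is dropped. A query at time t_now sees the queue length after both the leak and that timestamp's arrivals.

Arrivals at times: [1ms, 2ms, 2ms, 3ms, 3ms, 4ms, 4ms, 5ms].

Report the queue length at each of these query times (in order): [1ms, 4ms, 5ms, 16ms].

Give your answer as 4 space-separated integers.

Answer: 1 2 1 0

Derivation:
Queue lengths at query times:
  query t=1ms: backlog = 1
  query t=4ms: backlog = 2
  query t=5ms: backlog = 1
  query t=16ms: backlog = 0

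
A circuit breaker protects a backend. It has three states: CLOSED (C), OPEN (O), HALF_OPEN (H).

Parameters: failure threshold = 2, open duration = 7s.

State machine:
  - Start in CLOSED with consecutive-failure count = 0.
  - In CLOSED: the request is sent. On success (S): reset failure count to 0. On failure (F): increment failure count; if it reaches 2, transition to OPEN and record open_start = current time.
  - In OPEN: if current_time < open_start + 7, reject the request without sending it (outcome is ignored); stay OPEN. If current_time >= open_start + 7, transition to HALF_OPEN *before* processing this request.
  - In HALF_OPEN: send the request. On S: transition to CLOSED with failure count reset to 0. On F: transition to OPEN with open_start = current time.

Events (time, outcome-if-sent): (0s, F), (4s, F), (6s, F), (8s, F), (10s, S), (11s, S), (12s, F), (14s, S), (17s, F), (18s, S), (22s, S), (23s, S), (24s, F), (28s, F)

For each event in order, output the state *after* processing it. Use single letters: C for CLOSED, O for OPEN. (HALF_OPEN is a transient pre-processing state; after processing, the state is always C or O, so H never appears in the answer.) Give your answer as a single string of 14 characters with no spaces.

Answer: COOOOCCCCCCCCO

Derivation:
State after each event:
  event#1 t=0s outcome=F: state=CLOSED
  event#2 t=4s outcome=F: state=OPEN
  event#3 t=6s outcome=F: state=OPEN
  event#4 t=8s outcome=F: state=OPEN
  event#5 t=10s outcome=S: state=OPEN
  event#6 t=11s outcome=S: state=CLOSED
  event#7 t=12s outcome=F: state=CLOSED
  event#8 t=14s outcome=S: state=CLOSED
  event#9 t=17s outcome=F: state=CLOSED
  event#10 t=18s outcome=S: state=CLOSED
  event#11 t=22s outcome=S: state=CLOSED
  event#12 t=23s outcome=S: state=CLOSED
  event#13 t=24s outcome=F: state=CLOSED
  event#14 t=28s outcome=F: state=OPEN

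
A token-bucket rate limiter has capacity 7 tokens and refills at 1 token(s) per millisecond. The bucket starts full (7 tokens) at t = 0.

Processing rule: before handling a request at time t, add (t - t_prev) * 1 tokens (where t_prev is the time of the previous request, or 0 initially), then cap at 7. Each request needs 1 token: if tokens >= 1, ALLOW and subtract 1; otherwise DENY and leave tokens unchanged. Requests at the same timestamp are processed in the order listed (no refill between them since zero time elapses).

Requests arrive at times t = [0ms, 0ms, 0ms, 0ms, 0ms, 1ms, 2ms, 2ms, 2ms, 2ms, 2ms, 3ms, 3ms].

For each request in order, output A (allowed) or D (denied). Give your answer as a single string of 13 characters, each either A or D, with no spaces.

Answer: AAAAAAAAADDAD

Derivation:
Simulating step by step:
  req#1 t=0ms: ALLOW
  req#2 t=0ms: ALLOW
  req#3 t=0ms: ALLOW
  req#4 t=0ms: ALLOW
  req#5 t=0ms: ALLOW
  req#6 t=1ms: ALLOW
  req#7 t=2ms: ALLOW
  req#8 t=2ms: ALLOW
  req#9 t=2ms: ALLOW
  req#10 t=2ms: DENY
  req#11 t=2ms: DENY
  req#12 t=3ms: ALLOW
  req#13 t=3ms: DENY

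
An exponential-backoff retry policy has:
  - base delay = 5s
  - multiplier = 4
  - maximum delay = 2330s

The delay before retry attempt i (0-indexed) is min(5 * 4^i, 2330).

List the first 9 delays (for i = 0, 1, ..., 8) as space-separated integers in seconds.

Computing each delay:
  i=0: min(5*4^0, 2330) = 5
  i=1: min(5*4^1, 2330) = 20
  i=2: min(5*4^2, 2330) = 80
  i=3: min(5*4^3, 2330) = 320
  i=4: min(5*4^4, 2330) = 1280
  i=5: min(5*4^5, 2330) = 2330
  i=6: min(5*4^6, 2330) = 2330
  i=7: min(5*4^7, 2330) = 2330
  i=8: min(5*4^8, 2330) = 2330

Answer: 5 20 80 320 1280 2330 2330 2330 2330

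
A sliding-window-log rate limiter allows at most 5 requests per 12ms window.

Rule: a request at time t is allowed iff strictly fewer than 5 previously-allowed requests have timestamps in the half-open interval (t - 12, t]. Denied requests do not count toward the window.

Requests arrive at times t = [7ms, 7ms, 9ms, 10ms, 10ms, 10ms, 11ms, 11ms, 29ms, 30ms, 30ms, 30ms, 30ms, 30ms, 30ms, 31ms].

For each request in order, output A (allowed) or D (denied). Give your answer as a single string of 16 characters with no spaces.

Answer: AAAAADDDAAAAADDD

Derivation:
Tracking allowed requests in the window:
  req#1 t=7ms: ALLOW
  req#2 t=7ms: ALLOW
  req#3 t=9ms: ALLOW
  req#4 t=10ms: ALLOW
  req#5 t=10ms: ALLOW
  req#6 t=10ms: DENY
  req#7 t=11ms: DENY
  req#8 t=11ms: DENY
  req#9 t=29ms: ALLOW
  req#10 t=30ms: ALLOW
  req#11 t=30ms: ALLOW
  req#12 t=30ms: ALLOW
  req#13 t=30ms: ALLOW
  req#14 t=30ms: DENY
  req#15 t=30ms: DENY
  req#16 t=31ms: DENY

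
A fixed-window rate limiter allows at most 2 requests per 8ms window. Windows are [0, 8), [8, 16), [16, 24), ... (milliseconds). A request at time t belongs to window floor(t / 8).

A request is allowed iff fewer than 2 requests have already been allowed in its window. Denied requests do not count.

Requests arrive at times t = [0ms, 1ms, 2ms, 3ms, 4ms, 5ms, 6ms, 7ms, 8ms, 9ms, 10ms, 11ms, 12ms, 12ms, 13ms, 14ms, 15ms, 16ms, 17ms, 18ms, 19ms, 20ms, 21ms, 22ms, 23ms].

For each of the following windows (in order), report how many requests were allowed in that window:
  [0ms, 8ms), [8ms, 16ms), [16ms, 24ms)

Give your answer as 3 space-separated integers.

Answer: 2 2 2

Derivation:
Processing requests:
  req#1 t=0ms (window 0): ALLOW
  req#2 t=1ms (window 0): ALLOW
  req#3 t=2ms (window 0): DENY
  req#4 t=3ms (window 0): DENY
  req#5 t=4ms (window 0): DENY
  req#6 t=5ms (window 0): DENY
  req#7 t=6ms (window 0): DENY
  req#8 t=7ms (window 0): DENY
  req#9 t=8ms (window 1): ALLOW
  req#10 t=9ms (window 1): ALLOW
  req#11 t=10ms (window 1): DENY
  req#12 t=11ms (window 1): DENY
  req#13 t=12ms (window 1): DENY
  req#14 t=12ms (window 1): DENY
  req#15 t=13ms (window 1): DENY
  req#16 t=14ms (window 1): DENY
  req#17 t=15ms (window 1): DENY
  req#18 t=16ms (window 2): ALLOW
  req#19 t=17ms (window 2): ALLOW
  req#20 t=18ms (window 2): DENY
  req#21 t=19ms (window 2): DENY
  req#22 t=20ms (window 2): DENY
  req#23 t=21ms (window 2): DENY
  req#24 t=22ms (window 2): DENY
  req#25 t=23ms (window 2): DENY

Allowed counts by window: 2 2 2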